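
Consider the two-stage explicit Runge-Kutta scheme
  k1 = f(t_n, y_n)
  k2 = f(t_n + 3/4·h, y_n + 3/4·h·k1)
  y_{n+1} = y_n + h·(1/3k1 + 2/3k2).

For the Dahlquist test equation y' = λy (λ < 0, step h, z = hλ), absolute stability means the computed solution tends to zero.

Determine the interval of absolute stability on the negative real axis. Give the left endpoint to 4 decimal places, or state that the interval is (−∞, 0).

Set f=λy, z=hλ:
  k1=λy_n ⇒ h·k1=z·y_n;  k2=λ(1+3/4z)y_n ⇒ h·k2=z(1+3/4z)y_n
  y_{n+1}/y_n = 1 + 1/3z + 2/3z(1+3/4z) = 1 + z + 1/2z²
  R(z) = 1 + z + 1/2z².

Find x<0 with |R(x)|<1.
x=-1.76: |R|=0.7888
R=1: x+1/2x²=0 ⇒ x=−2=-2.0000; min R=1−1/(4·1/2)=0.5000>−1
Confirm numerically:
  x=-1.810: |R|=0.82805 <1
  x=-1.711: |R|=0.75276 <1
  x=-1.381: |R|=0.57258 <1
  x=-1.230: |R|=0.52645 <1
  x=-2.596: |R|=1.77361 >1
  x=-2.399: |R|=1.47860 >1
  x=-2.099: |R|=1.10390 >1
Stable set (-2.0000, 0).

z∈(-2.0000,0).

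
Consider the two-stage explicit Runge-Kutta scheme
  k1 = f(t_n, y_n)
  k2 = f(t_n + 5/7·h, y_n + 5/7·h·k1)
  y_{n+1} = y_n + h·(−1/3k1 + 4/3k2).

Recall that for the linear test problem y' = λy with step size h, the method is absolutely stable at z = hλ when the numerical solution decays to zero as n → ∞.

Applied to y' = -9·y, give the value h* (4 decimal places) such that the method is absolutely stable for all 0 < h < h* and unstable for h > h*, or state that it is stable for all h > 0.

On y'=λy, z=hλ:
  k1=λy_n ⇒ h·k1=z·y_n;  k2=λ(1+5/7z)y_n ⇒ h·k2=z(1+5/7z)y_n
  y_{n+1}/y_n = 1 − 1/3z + 4/3z(1+5/7z) = 1 + z + 20/21z²
  R(z) = 1 + z + 20/21z².

Need |R(x)|<1, x<0.
x=-1.07: |R|=1.0204
R=1: x+20/21x²=0 ⇒ x=−21/20=-1.0500; min R=1−1/(4·20/21)=0.7375>−1
Confirm numerically:
  x=-0.914: |R|=0.88162 <1
  x=-0.508: |R|=0.73778 <1
  x=-0.426: |R|=0.74683 <1
  x=-1.501: |R|=1.64472 >1
  x=-1.230: |R|=1.21086 >1
  x=-1.072: |R|=1.02246 >1
Stable set (-1.0500, 0).

(-1.0500,0); λ=-9 ⇒ h* = (21/20)/9 = 0.1167.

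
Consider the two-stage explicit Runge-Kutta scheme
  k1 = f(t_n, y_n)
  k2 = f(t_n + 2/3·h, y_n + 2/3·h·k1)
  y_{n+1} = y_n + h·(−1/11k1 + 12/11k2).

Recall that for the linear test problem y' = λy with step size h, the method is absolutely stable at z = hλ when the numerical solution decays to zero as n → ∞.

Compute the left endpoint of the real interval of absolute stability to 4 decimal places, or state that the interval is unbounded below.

Set f=λy, z=hλ:
  k1=λy_n ⇒ h·k1=z·y_n;  k2=λ(1+2/3z)y_n ⇒ h·k2=z(1+2/3z)y_n
  y_{n+1}/y_n = 1 − 1/11z + 12/11z(1+2/3z) = 1 + z + 8/11z²
  R(z) = 1 + z + 8/11z².

Solve |R(x)|<1 on ℝ⁻.
x=-1.09: |R|=0.7741
R=1: x+8/11x²=0 ⇒ x=−11/8=-1.3750; min R=1−1/(4·8/11)=0.6562>−1
Confirm numerically:
  x=-1.320: |R|=0.94720 <1
  x=-0.978: |R|=0.71762 <1
  x=-0.781: |R|=0.66261 <1
  x=-0.754: |R|=0.65947 <1
  x=-1.961: |R|=1.83574 >1
  x=-1.497: |R|=1.13282 >1
So |R|<1 on (-1.3750, 0).

left endpoint -1.3750.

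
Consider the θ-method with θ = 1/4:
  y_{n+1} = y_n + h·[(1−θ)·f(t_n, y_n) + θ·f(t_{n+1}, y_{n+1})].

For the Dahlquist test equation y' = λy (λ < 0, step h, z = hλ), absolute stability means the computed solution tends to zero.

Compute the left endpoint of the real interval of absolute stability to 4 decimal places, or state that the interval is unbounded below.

With y'=λy (z=hλ):
  y_{n+1} = y_n + z·[3/4·y_n + 1/4·y_{n+1}] ⇒ (1 − 1/4z)y_{n+1} = (1 + 3/4z)y_n
  Hence R(z) = (1 + 3/4z)/(1 − 1/4z).

Find x<0 with |R(x)|<1.
x=-0.59: |R|=0.4858
R=−1: 1+3/4x = −1+1/4x ⇒ -1/2x=2 ⇒ x=2/(-1/2)=-4.0000
Confirm numerically:
  x=-3.549: |R|=0.88051 <1
  x=-3.340: |R|=0.82016 <1
  x=-3.297: |R|=0.80732 <1
  x=-4.379: |R|=1.09046 >1
  x=-4.138: |R|=1.03391 >1
So |R|<1 on (-4.0000, 0).

z* = -4.0000.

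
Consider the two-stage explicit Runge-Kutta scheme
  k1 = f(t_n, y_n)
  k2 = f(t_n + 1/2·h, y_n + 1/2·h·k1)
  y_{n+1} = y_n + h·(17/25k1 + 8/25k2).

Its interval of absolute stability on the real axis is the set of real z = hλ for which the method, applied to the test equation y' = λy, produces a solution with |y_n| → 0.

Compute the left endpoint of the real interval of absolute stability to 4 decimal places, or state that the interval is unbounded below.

left endpoint -6.2500.

Set f=λy, z=hλ:
  k1=λy_n ⇒ h·k1=z·y_n;  k2=λ(1+1/2z)y_n ⇒ h·k2=z(1+1/2z)y_n
  y_{n+1}/y_n = 1 + 17/25z + 8/25z(1+1/2z) = 1 + z + 4/25z²
  so R(z) = 1 + z + 4/25z².

Solve |R(x)|<1 on ℝ⁻.
x=-0.31: |R|=0.7054
R=1: x+4/25x²=0 ⇒ x=−25/4=-6.2500; min R=1−1/(4·4/25)=-0.5625>−1
Confirm numerically:
  x=-5.873: |R|=0.64574 <1
  x=-5.401: |R|=0.26633 <1
  x=-3.190: |R|=0.56182 <1
  x=-6.740: |R|=1.52842 >1
  x=-6.306: |R|=1.05650 >1
Stable set (-6.2500, 0).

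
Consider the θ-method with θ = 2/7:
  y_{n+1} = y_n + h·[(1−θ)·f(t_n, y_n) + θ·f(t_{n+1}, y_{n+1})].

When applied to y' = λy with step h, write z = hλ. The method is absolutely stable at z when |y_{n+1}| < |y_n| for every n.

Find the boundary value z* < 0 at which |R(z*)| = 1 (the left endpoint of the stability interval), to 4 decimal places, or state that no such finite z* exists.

z* = -4.6667.

With y'=λy (z=hλ):
  y_{n+1} = y_n + z·[5/7·y_n + 2/7·y_{n+1}] ⇒ (1 − 2/7z)y_{n+1} = (1 + 5/7z)y_n
  so R(z) = (1 + 5/7z)/(1 − 2/7z).

Find x<0 with |R(x)|<1.
x=-1.25: |R|=0.0789
R=−1: 1+5/7x = −1+2/7x ⇒ -3/7x=2 ⇒ x=2/(-3/7)=-4.6667
Confirm numerically:
  x=-4.330: |R|=0.93550 <1
  x=-3.320: |R|=0.70381 <1
  x=-2.566: |R|=0.48055 <1
  x=-5.023: |R|=1.06271 >1
  x=-4.761: |R|=1.01713 >1
Stable set (-4.6667, 0).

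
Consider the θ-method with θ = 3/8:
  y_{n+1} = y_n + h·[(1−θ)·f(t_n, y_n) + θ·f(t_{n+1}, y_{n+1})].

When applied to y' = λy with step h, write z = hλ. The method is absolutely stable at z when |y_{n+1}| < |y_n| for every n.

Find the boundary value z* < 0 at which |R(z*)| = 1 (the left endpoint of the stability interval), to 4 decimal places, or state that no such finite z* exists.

With y'=λy (z=hλ):
  y_{n+1} = y_n + z·[5/8·y_n + 3/8·y_{n+1}] ⇒ (1 − 3/8z)y_{n+1} = (1 + 5/8z)y_n
  so R(z) = (1 + 5/8z)/(1 − 3/8z).

Boundary: |R(x)|=1, x<0.
x=-1.34: |R|=0.1082
R=−1: 1+5/8x = −1+3/8x ⇒ -1/4x=2 ⇒ x=2/(-1/4)=-8.0000
Confirm numerically:
  x=-7.003: |R|=0.93126 <1
  x=-6.398: |R|=0.88218 <1
  x=-4.276: |R|=0.64240 <1
  x=-8.167: |R|=1.01028 >1
  x=-8.101: |R|=1.00625 >1
Stable set (-8.0000, 0).

z* = -8.0000.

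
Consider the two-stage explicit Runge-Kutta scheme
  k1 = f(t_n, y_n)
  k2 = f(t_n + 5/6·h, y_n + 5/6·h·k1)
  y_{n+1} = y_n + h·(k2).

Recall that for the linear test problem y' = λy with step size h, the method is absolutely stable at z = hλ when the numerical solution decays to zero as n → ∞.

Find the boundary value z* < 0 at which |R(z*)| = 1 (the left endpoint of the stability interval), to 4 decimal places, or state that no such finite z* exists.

Test eqn y'=λy, z=hλ:
  k1=λy_n ⇒ h·k1=z·y_n;  k2=λ(1+5/6z)y_n ⇒ h·k2=z(1+5/6z)y_n
  y_{n+1}/y_n = 1 + z(1+5/6z) = 1 + z + 5/6z²
  R(z) = 1 + z + 5/6z².

Need |R(x)|<1, x<0.
x=-0.99: |R|=0.8268
R=1: x+5/6x²=0 ⇒ x=−6/5=-1.2000; min R=1−1/(4·5/6)=0.7000>−1
Confirm numerically:
  x=-1.084: |R|=0.89521 <1
  x=-0.820: |R|=0.74033 <1
  x=-0.802: |R|=0.73400 <1
  x=-1.439: |R|=1.28660 >1
  x=-1.295: |R|=1.10252 >1
  x=-1.256: |R|=1.05861 >1
Interval (-1.2000, 0).

left endpoint -1.2000.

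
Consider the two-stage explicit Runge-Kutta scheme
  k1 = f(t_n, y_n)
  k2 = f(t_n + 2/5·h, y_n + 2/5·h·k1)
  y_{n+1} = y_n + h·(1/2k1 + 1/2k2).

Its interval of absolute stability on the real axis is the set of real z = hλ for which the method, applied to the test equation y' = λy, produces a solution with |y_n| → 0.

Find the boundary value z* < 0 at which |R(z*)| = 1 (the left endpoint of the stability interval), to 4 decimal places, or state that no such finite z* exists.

left endpoint -5.0000.

Test eqn y'=λy, z=hλ:
  k1=λy_n ⇒ h·k1=z·y_n;  k2=λ(1+2/5z)y_n ⇒ h·k2=z(1+2/5z)y_n
  y_{n+1}/y_n = 1 + 1/2z + 1/2z(1+2/5z) = 1 + z + 1/5z²
  R(z) = 1 + z + 1/5z².

Need |R(x)|<1, x<0.
x=-0.38: |R|=0.6489
R=1: x+1/5x²=0 ⇒ x=−5=-5.0000; min R=1−1/(4·1/5)=-0.2500>−1
Confirm numerically:
  x=-4.727: |R|=0.74191 <1
  x=-4.290: |R|=0.39082 <1
  x=-3.752: |R|=0.06350 <1
  x=-2.625: |R|=0.24687 <1
  x=-5.541: |R|=1.59954 >1
  x=-5.514: |R|=1.56684 >1
Interval (-5.0000, 0).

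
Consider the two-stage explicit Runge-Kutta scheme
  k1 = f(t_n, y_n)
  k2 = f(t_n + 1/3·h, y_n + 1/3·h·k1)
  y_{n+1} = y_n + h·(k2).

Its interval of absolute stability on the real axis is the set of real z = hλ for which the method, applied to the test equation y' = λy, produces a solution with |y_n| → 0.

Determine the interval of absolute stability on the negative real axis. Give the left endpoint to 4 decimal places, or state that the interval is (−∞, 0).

Test eqn y'=λy, z=hλ:
  k1=λy_n ⇒ h·k1=z·y_n;  k2=λ(1+1/3z)y_n ⇒ h·k2=z(1+1/3z)y_n
  y_{n+1}/y_n = 1 + z(1+1/3z) = 1 + z + 1/3z²
  so R(z) = 1 + z + 1/3z².

Boundary: |R(x)|=1, x<0.
x=-0.98: |R|=0.3401
R=1: x+1/3x²=0 ⇒ x=−3=-3.0000; min R=1−1/(4·1/3)=0.2500>−1
Confirm numerically:
  x=-2.041: |R|=0.34756 <1
  x=-1.501: |R|=0.25000 <1
  x=-1.454: |R|=0.25071 <1
  x=-3.288: |R|=1.31565 >1
  x=-3.091: |R|=1.09376 >1
Interval (-3.0000, 0).

(-3.0000, 0).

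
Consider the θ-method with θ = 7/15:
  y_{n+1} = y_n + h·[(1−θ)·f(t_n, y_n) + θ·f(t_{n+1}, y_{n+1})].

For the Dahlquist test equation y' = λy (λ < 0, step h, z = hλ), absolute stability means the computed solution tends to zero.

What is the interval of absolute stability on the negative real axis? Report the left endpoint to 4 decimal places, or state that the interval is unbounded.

z∈(-30.0000,0).

On y'=λy, z=hλ:
  y_{n+1} = y_n + z·[8/15·y_n + 7/15·y_{n+1}] ⇒ (1 − 7/15z)y_{n+1} = (1 + 8/15z)y_n
  ⇒ R(z) = (1 + 8/15z)/(1 − 7/15z).

Boundary: |R(x)|=1, x<0.
x=-1.54: |R|=0.1040
R=−1: 1+8/15x = −1+7/15x ⇒ -1/15x=2 ⇒ x=2/(-1/15)=-30.0000
Confirm numerically:
  x=-20.850: |R|=0.94315 <1
  x=-18.864: |R|=0.92427 <1
  x=-18.572: |R|=0.92119 <1
  x=-14.957: |R|=0.87433 <1
  x=-30.500: |R|=1.00219 >1
  x=-30.115: |R|=1.00051 >1
Interval (-30.0000, 0).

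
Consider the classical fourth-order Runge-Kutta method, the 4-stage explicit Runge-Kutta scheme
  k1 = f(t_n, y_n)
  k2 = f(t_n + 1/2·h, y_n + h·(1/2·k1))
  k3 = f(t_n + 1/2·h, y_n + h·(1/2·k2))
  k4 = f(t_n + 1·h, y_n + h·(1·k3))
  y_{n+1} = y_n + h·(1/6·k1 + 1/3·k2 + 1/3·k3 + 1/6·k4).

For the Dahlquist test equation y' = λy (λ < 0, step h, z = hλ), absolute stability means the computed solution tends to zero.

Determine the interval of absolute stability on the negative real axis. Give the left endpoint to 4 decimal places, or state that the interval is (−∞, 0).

(-2.7853, 0).

With y'=λy (z=hλ):
  order 4, 4-stage ⇒ R(z)=1+z+z^2/2+z^3/6+z^4/24
  (e.g. R(-1.44)=0.27830, |R|=0.27830)

Need |R(x)|<1, x<0.
x=-1.44: |R|=0.2783
|R(-2.76)|=0.9625 |R(-2.58)|=0.7321 |R(-2.51)|=0.6583
Bisect:
  x_lo=-3.2416 |R|=1.9360  x_hi=-0.3817 |R|=0.6827
  mid=-1.81166 |R|=0.28723 →hi
  mid=-2.52663 |R|=0.67509 →hi
  mid=-2.88411 |R|=1.15950 →lo
  mid=-2.70537 |R|=0.88604 →hi
  mid=-2.79474 |R|=1.01433 →lo
  mid=-2.75005 |R|=0.94816 →hi
  mid=-2.77240 |R|=0.98073 →hi
  ...
  [-2.78531,-2.78514] ⇒ x*=-2.7853
Interval (-2.7853, 0).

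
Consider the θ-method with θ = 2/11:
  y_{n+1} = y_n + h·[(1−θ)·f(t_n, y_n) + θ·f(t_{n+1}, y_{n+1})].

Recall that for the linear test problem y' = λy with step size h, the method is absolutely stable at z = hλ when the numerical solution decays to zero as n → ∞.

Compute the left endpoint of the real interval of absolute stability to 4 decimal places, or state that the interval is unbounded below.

With y'=λy (z=hλ):
  y_{n+1} = y_n + z·[9/11·y_n + 2/11·y_{n+1}] ⇒ (1 − 2/11z)y_{n+1} = (1 + 9/11z)y_n
  so R(z) = (1 + 9/11z)/(1 − 2/11z).

Solve |R(x)|<1 on ℝ⁻.
x=-1: |R|=0.1538
R=−1: 1+9/11x = −1+2/11x ⇒ -7/11x=2 ⇒ x=2/(-7/11)=-3.1429
Confirm numerically:
  x=-2.808: |R|=0.85893 <1
  x=-2.408: |R|=0.67476 <1
  x=-1.859: |R|=0.38939 <1
  x=-1.630: |R|=0.25736 <1
  x=-3.354: |R|=1.08347 >1
  x=-3.278: |R|=1.05388 >1
So |R|<1 on (-3.1429, 0).

left endpoint -3.1429.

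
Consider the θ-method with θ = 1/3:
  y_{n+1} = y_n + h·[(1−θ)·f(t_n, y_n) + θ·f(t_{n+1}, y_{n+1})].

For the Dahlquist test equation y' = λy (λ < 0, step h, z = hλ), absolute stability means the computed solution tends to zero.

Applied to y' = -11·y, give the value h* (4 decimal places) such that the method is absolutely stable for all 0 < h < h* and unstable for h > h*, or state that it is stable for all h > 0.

(-6.0000,0); λ=-11 ⇒ h* = (6)/11 = 0.5455.

With y'=λy (z=hλ):
  y_{n+1} = y_n + z·[2/3·y_n + 1/3·y_{n+1}] ⇒ (1 − 1/3z)y_{n+1} = (1 + 2/3z)y_n
  Hence R(z) = (1 + 2/3z)/(1 − 1/3z).

Boundary: |R(x)|=1, x<0.
x=-0.88: |R|=0.3196
R=−1: 1+2/3x = −1+1/3x ⇒ -1/3x=2 ⇒ x=2/(-1/3)=-6.0000
Confirm numerically:
  x=-5.750: |R|=0.97143 <1
  x=-4.009: |R|=0.71594 <1
  x=-3.041: |R|=0.51018 <1
  x=-6.515: |R|=1.05413 >1
  x=-6.509: |R|=1.05353 >1
  x=-6.110: |R|=1.01207 >1
Interval (-6.0000, 0).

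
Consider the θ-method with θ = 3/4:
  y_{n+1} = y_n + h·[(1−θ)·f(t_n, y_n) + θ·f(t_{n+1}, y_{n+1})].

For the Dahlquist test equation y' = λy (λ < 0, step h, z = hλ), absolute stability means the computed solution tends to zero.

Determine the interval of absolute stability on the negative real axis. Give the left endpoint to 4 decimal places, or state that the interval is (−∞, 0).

unbounded; (−∞, 0).

With y'=λy (z=hλ):
  y_{n+1} = y_n + z·[1/4·y_n + 3/4·y_{n+1}] ⇒ (1 − 3/4z)y_{n+1} = (1 + 1/4z)y_n
  R(z) = (1 + 1/4z)/(1 − 3/4z).

Need |R(x)|<1, x<0.
x=-1.77: |R|=0.2395
x=-2: |R|=0.2000
x=-10: |R|=0.1765
x=-100: |R|=0.3158
θ=3/4≥1/2 ⇒ |1+1/4x|<|1−3/4x| ∀x<0 ⇒ interval (−∞,0).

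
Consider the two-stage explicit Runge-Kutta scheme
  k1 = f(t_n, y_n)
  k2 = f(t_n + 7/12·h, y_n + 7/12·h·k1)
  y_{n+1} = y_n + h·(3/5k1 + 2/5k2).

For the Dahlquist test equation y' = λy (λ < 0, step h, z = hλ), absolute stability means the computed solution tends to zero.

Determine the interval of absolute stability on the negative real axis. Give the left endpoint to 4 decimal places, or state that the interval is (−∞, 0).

Test eqn y'=λy, z=hλ:
  k1=λy_n ⇒ h·k1=z·y_n;  k2=λ(1+7/12z)y_n ⇒ h·k2=z(1+7/12z)y_n
  y_{n+1}/y_n = 1 + 3/5z + 2/5z(1+7/12z) = 1 + z + 7/30z²
  ⇒ R(z) = 1 + z + 7/30z².

Need |R(x)|<1, x<0.
x=-1.53: |R|=0.0162
R=1: x+7/30x²=0 ⇒ x=−30/7=-4.2857; min R=1−1/(4·7/30)=-0.0714>−1
Confirm numerically:
  x=-3.844: |R|=0.60381 <1
  x=-3.474: |R|=0.34202 <1
  x=-3.048: |R|=0.11974 <1
  x=-4.494: |R|=1.21841 >1
  x=-4.456: |R|=1.17705 >1
So |R|<1 on (-4.2857, 0).

(-4.2857, 0).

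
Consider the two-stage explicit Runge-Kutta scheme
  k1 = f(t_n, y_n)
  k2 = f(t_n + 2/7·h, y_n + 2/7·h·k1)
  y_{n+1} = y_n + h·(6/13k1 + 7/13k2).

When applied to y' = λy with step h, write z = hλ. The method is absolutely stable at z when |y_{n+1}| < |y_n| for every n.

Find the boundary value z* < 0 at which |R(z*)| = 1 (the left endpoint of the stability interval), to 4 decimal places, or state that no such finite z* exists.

left endpoint -6.5000.

With y'=λy (z=hλ):
  k1=λy_n ⇒ h·k1=z·y_n;  k2=λ(1+2/7z)y_n ⇒ h·k2=z(1+2/7z)y_n
  y_{n+1}/y_n = 1 + 6/13z + 7/13z(1+2/7z) = 1 + z + 2/13z²
  Hence R(z) = 1 + z + 2/13z².

Boundary: |R(x)|=1, x<0.
x=-1.64: |R|=0.2262
R=1: x+2/13x²=0 ⇒ x=−13/2=-6.5000; min R=1−1/(4·2/13)=-0.6250>−1
Confirm numerically:
  x=-5.847: |R|=0.41260 <1
  x=-5.527: |R|=0.17265 <1
  x=-5.114: |R|=0.09046 <1
  x=-3.797: |R|=0.57897 <1
  x=-6.806: |R|=1.32041 >1
  x=-6.764: |R|=1.27472 >1
Interval (-6.5000, 0).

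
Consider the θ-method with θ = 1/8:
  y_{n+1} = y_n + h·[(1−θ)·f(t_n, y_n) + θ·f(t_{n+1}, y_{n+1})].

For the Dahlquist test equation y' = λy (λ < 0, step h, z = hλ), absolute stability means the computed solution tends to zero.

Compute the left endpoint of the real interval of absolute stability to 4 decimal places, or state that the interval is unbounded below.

left endpoint -2.6667.

Set f=λy, z=hλ:
  y_{n+1} = y_n + z·[7/8·y_n + 1/8·y_{n+1}] ⇒ (1 − 1/8z)y_{n+1} = (1 + 7/8z)y_n
  R(z) = (1 + 7/8z)/(1 − 1/8z).

Need |R(x)|<1, x<0.
x=-0.83: |R|=0.2480
R=−1: 1+7/8x = −1+1/8x ⇒ -3/4x=2 ⇒ x=2/(-3/4)=-2.6667
Confirm numerically:
  x=-2.278: |R|=0.77311 <1
  x=-2.172: |R|=0.70822 <1
  x=-1.381: |R|=0.17770 <1
  x=-3.155: |R|=1.26266 >1
  x=-3.128: |R|=1.24874 >1
  x=-2.763: |R|=1.05370 >1
Interval (-2.6667, 0).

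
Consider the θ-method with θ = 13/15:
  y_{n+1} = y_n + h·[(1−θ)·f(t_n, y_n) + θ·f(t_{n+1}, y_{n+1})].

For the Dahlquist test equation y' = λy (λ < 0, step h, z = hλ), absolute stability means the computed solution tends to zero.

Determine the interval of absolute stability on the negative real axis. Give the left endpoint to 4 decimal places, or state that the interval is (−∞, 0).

unbounded; (−∞, 0).

Set f=λy, z=hλ:
  y_{n+1} = y_n + z·[2/15·y_n + 13/15·y_{n+1}] ⇒ (1 − 13/15z)y_{n+1} = (1 + 2/15z)y_n
  ⇒ R(z) = (1 + 2/15z)/(1 − 13/15z).

Find x<0 with |R(x)|<1.
x=-1.77: |R|=0.3015
x=-2: |R|=0.2683
x=-10: |R|=0.0345
x=-100: |R|=0.1407
θ=13/15≥1/2 ⇒ |1+2/15x|<|1−13/15x| ∀x<0 ⇒ interval (−∞,0).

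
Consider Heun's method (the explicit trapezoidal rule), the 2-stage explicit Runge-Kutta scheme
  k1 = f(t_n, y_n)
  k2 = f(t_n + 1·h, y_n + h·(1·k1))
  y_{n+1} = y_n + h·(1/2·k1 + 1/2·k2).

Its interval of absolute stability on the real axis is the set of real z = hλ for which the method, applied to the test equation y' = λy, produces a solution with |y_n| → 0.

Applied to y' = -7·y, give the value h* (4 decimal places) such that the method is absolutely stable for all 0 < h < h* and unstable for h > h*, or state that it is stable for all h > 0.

Test eqn y'=λy, z=hλ:
  order 2, 2-stage ⇒ R(z)=1+z+z^2/2
  (e.g. R(-0.77)=0.52645, |R|=0.52645)

Solve |R(x)|<1 on ℝ⁻.
x=-0.77: |R|=0.5264
|R(-1.65)|=0.7112 |R(-1.61)|=0.6861 |R(-0.94)|=0.5018
Bisect:
  x_lo=-2.6189 |R|=1.8104  x_hi=-0.3226 |R|=0.7294
  mid=-1.47075 |R|=0.61080 →hi
  mid=-2.04482 |R|=1.04582 →lo
  mid=-1.75778 |R|=0.78712 →hi
  mid=-1.90130 |R|=0.90617 →hi
  mid=-1.97306 |R|=0.97342 →hi
  mid=-2.00894 |R|=1.00898 →lo
  mid=-1.99100 |R|=0.99104 →hi
  mid=-1.99997 |R|=0.99997 →hi
  mid=-2.00446 |R|=1.00447 →lo
  mid=-2.00221 |R|=1.00222 →lo
  ...
  [-2.00011,-1.99997] ⇒ x*=-2.0000
Stable set (-2.0000, 0).

(-2.0000,0); λ=-7 ⇒ h* = 0.2857.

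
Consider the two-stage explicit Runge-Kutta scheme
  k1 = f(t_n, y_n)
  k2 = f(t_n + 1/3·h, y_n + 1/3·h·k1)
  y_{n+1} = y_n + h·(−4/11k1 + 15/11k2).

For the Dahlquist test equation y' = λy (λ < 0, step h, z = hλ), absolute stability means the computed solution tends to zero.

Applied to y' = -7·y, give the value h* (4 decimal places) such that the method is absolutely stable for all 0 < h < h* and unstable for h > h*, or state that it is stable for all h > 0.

(-2.2000,0); λ=-7 ⇒ h* = (11/5)/7 = 0.3143.

Set f=λy, z=hλ:
  k1=λy_n ⇒ h·k1=z·y_n;  k2=λ(1+1/3z)y_n ⇒ h·k2=z(1+1/3z)y_n
  y_{n+1}/y_n = 1 − 4/11z + 15/11z(1+1/3z) = 1 + z + 5/11z²
  R(z) = 1 + z + 5/11z².

Find x<0 with |R(x)|<1.
x=-0.68: |R|=0.5302
R=1: x+5/11x²=0 ⇒ x=−11/5=-2.2000; min R=1−1/(4·5/11)=0.4500>−1
Confirm numerically:
  x=-2.108: |R|=0.91185 <1
  x=-1.120: |R|=0.45018 <1
  x=-0.912: |R|=0.46607 <1
  x=-2.399: |R|=1.21700 >1
  x=-2.362: |R|=1.17393 >1
  x=-2.224: |R|=1.02426 >1
Interval (-2.2000, 0).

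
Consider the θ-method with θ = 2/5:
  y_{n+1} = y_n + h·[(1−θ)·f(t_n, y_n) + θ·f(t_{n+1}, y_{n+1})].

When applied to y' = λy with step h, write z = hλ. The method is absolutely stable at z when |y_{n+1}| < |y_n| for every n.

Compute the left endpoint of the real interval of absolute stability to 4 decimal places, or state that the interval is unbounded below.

z* = -10.0000.

On y'=λy, z=hλ:
  y_{n+1} = y_n + z·[3/5·y_n + 2/5·y_{n+1}] ⇒ (1 − 2/5z)y_{n+1} = (1 + 3/5z)y_n
  R(z) = (1 + 3/5z)/(1 − 2/5z).

Solve |R(x)|<1 on ℝ⁻.
x=-0.57: |R|=0.5358
R=−1: 1+3/5x = −1+2/5x ⇒ -1/5x=2 ⇒ x=2/(-1/5)=-10.0000
Confirm numerically:
  x=-9.817: |R|=0.99257 <1
  x=-8.907: |R|=0.95209 <1
  x=-8.004: |R|=0.90499 <1
  x=-5.022: |R|=0.66910 <1
  x=-10.521: |R|=1.02001 >1
  x=-10.178: |R|=1.00702 >1
So |R|<1 on (-10.0000, 0).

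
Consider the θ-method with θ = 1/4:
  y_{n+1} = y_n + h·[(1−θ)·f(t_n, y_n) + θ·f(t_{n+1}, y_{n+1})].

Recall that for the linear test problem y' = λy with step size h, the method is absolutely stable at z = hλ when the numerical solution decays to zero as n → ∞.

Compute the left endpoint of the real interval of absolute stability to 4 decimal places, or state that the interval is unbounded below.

Test eqn y'=λy, z=hλ:
  y_{n+1} = y_n + z·[3/4·y_n + 1/4·y_{n+1}] ⇒ (1 − 1/4z)y_{n+1} = (1 + 3/4z)y_n
  R(z) = (1 + 3/4z)/(1 − 1/4z).

Need |R(x)|<1, x<0.
x=-0.89: |R|=0.2720
R=−1: 1+3/4x = −1+1/4x ⇒ -1/2x=2 ⇒ x=2/(-1/2)=-4.0000
Confirm numerically:
  x=-3.845: |R|=0.96048 <1
  x=-2.957: |R|=0.70016 <1
  x=-2.151: |R|=0.39880 <1
  x=-2.117: |R|=0.38434 <1
  x=-4.528: |R|=1.12383 >1
  x=-4.510: |R|=1.11986 >1
So |R|<1 on (-4.0000, 0).

z* = -4.0000.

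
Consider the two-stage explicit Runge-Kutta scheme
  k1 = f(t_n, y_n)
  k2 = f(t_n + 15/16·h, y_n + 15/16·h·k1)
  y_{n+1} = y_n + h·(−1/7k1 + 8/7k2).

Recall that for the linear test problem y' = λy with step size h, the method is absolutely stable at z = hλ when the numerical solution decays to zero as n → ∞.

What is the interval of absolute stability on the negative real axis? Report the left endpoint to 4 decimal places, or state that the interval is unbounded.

With y'=λy (z=hλ):
  k1=λy_n ⇒ h·k1=z·y_n;  k2=λ(1+15/16z)y_n ⇒ h·k2=z(1+15/16z)y_n
  y_{n+1}/y_n = 1 − 1/7z + 8/7z(1+15/16z) = 1 + z + 15/14z²
  ⇒ R(z) = 1 + z + 15/14z².

Boundary: |R(x)|=1, x<0.
x=-0.59: |R|=0.7830
R=1: x+15/14x²=0 ⇒ x=−14/15=-0.9333; min R=1−1/(4·15/14)=0.7667>−1
Confirm numerically:
  x=-0.772: |R|=0.86655 <1
  x=-0.700: |R|=0.82500 <1
  x=-0.636: |R|=0.79739 <1
  x=-0.574: |R|=0.77901 <1
  x=-1.363: |R|=1.62747 >1
  x=-1.351: |R|=1.60457 >1
Stable set (-0.9333, 0).

(-0.9333, 0).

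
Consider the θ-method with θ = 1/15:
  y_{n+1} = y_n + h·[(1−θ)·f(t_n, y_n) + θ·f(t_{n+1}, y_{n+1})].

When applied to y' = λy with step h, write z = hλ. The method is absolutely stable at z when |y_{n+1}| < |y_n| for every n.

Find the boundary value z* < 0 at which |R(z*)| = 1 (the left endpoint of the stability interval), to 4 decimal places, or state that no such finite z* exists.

On y'=λy, z=hλ:
  y_{n+1} = y_n + z·[14/15·y_n + 1/15·y_{n+1}] ⇒ (1 − 1/15z)y_{n+1} = (1 + 14/15z)y_n
  ⇒ R(z) = (1 + 14/15z)/(1 − 1/15z).

Boundary: |R(x)|=1, x<0.
x=-1.38: |R|=0.2637
R=−1: 1+14/15x = −1+1/15x ⇒ -13/15x=2 ⇒ x=2/(-13/15)=-2.3077
Confirm numerically:
  x=-1.922: |R|=0.70370 <1
  x=-1.304: |R|=0.19971 <1
  x=-0.997: |R|=0.06514 <1
  x=-2.728: |R|=1.30821 >1
  x=-2.685: |R|=1.27735 >1
  x=-2.533: |R|=1.16706 >1
Stable set (-2.3077, 0).

left endpoint -2.3077.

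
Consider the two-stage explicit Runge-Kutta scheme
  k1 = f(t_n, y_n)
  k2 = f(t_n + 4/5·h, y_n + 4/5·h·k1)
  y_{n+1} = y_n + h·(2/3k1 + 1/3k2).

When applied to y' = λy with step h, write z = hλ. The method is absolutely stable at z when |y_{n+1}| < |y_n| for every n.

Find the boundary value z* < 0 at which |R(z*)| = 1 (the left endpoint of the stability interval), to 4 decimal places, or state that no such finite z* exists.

On y'=λy, z=hλ:
  k1=λy_n ⇒ h·k1=z·y_n;  k2=λ(1+4/5z)y_n ⇒ h·k2=z(1+4/5z)y_n
  y_{n+1}/y_n = 1 + 2/3z + 1/3z(1+4/5z) = 1 + z + 4/15z²
  R(z) = 1 + z + 4/15z².

Find x<0 with |R(x)|<1.
x=-1.17: |R|=0.1950
R=1: x+4/15x²=0 ⇒ x=−15/4=-3.7500; min R=1−1/(4·4/15)=0.0625>−1
Confirm numerically:
  x=-2.723: |R|=0.25426 <1
  x=-2.577: |R|=0.19391 <1
  x=-2.231: |R|=0.09630 <1
  x=-4.320: |R|=1.65664 >1
  x=-4.318: |R|=1.65403 >1
Stable set (-3.7500, 0).

left endpoint -3.7500.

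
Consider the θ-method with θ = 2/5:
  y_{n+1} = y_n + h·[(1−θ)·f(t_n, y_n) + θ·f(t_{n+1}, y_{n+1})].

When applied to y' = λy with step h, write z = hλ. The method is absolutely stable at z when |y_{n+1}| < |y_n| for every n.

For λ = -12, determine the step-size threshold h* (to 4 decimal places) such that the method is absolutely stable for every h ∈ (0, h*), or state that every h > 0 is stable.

Test eqn y'=λy, z=hλ:
  y_{n+1} = y_n + z·[3/5·y_n + 2/5·y_{n+1}] ⇒ (1 − 2/5z)y_{n+1} = (1 + 3/5z)y_n
  R(z) = (1 + 3/5z)/(1 − 2/5z).

Solve |R(x)|<1 on ℝ⁻.
x=-1.26: |R|=0.1622
R=−1: 1+3/5x = −1+2/5x ⇒ -1/5x=2 ⇒ x=2/(-1/5)=-10.0000
Confirm numerically:
  x=-7.953: |R|=0.90209 <1
  x=-7.629: |R|=0.88296 <1
  x=-5.817: |R|=0.74853 <1
  x=-4.905: |R|=0.65598 <1
  x=-10.447: |R|=1.01726 >1
  x=-10.180: |R|=1.00710 >1
  x=-10.104: |R|=1.00413 >1
Interval (-10.0000, 0).

(-10.0000,0); λ=-12 ⇒ h* = (10)/12 = 0.8333.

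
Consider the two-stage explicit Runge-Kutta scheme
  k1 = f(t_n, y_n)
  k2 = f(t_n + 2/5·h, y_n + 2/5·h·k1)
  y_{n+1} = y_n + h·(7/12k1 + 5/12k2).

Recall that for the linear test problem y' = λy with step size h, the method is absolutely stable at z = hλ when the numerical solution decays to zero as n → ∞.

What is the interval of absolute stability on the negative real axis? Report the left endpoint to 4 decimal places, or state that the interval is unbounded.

On y'=λy, z=hλ:
  k1=λy_n ⇒ h·k1=z·y_n;  k2=λ(1+2/5z)y_n ⇒ h·k2=z(1+2/5z)y_n
  y_{n+1}/y_n = 1 + 7/12z + 5/12z(1+2/5z) = 1 + z + 1/6z²
  so R(z) = 1 + z + 1/6z².

Find x<0 with |R(x)|<1.
x=-0.6: |R|=0.4600
R=1: x+1/6x²=0 ⇒ x=−6=-6.0000; min R=1−1/(4·1/6)=-0.5000>−1
Confirm numerically:
  x=-5.818: |R|=0.82352 <1
  x=-4.737: |R|=0.00286 <1
  x=-4.481: |R|=0.13444 <1
  x=-2.457: |R|=0.45086 <1
  x=-6.354: |R|=1.37489 >1
  x=-6.274: |R|=1.28651 >1
  x=-6.183: |R|=1.18858 >1
Stable set (-6.0000, 0).

(-6.0000, 0).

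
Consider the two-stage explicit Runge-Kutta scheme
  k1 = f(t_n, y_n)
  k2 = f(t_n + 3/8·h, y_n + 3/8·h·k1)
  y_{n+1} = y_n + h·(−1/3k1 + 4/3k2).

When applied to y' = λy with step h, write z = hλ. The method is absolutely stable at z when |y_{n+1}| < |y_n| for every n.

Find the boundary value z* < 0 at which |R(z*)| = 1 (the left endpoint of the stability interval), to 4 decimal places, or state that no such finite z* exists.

left endpoint -2.0000.

With y'=λy (z=hλ):
  k1=λy_n ⇒ h·k1=z·y_n;  k2=λ(1+3/8z)y_n ⇒ h·k2=z(1+3/8z)y_n
  y_{n+1}/y_n = 1 − 1/3z + 4/3z(1+3/8z) = 1 + z + 1/2z²
  so R(z) = 1 + z + 1/2z².

Boundary: |R(x)|=1, x<0.
x=-0.46: |R|=0.6458
R=1: x+1/2x²=0 ⇒ x=−2=-2.0000; min R=1−1/(4·1/2)=0.5000>−1
Confirm numerically:
  x=-1.891: |R|=0.89694 <1
  x=-1.200: |R|=0.52000 <1
  x=-0.907: |R|=0.50432 <1
  x=-2.309: |R|=1.35674 >1
  x=-2.305: |R|=1.35151 >1
  x=-2.228: |R|=1.25399 >1
Interval (-2.0000, 0).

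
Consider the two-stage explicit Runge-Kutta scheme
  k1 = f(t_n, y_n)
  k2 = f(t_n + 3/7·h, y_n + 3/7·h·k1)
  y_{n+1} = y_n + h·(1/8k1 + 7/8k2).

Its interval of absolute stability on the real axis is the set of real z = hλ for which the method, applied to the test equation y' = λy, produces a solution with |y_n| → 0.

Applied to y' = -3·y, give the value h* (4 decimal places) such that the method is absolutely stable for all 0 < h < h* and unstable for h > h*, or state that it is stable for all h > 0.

With y'=λy (z=hλ):
  k1=λy_n ⇒ h·k1=z·y_n;  k2=λ(1+3/7z)y_n ⇒ h·k2=z(1+3/7z)y_n
  y_{n+1}/y_n = 1 + 1/8z + 7/8z(1+3/7z) = 1 + z + 3/8z²
  R(z) = 1 + z + 3/8z².

Find x<0 with |R(x)|<1.
x=-1.47: |R|=0.3403
R=1: x+3/8x²=0 ⇒ x=−8/3=-2.6667; min R=1−1/(4·3/8)=0.3333>−1
Confirm numerically:
  x=-2.319: |R|=0.69766 <1
  x=-2.175: |R|=0.59898 <1
  x=-1.784: |R|=0.40950 <1
  x=-3.246: |R|=1.70519 >1
  x=-2.906: |R|=1.26081 >1
Interval (-2.6667, 0).

(-2.6667,0); λ=-3 ⇒ h* = (8/3)/3 = 0.8889.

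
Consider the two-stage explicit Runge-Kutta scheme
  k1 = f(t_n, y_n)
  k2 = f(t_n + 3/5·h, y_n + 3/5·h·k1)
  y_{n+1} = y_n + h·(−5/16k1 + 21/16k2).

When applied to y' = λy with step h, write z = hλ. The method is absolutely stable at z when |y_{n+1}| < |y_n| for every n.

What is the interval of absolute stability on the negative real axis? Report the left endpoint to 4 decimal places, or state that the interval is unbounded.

Set f=λy, z=hλ:
  k1=λy_n ⇒ h·k1=z·y_n;  k2=λ(1+3/5z)y_n ⇒ h·k2=z(1+3/5z)y_n
  y_{n+1}/y_n = 1 − 5/16z + 21/16z(1+3/5z) = 1 + z + 63/80z²
  so R(z) = 1 + z + 63/80z².

Need |R(x)|<1, x<0.
x=-0.74: |R|=0.6912
R=1: x+63/80x²=0 ⇒ x=−80/63=-1.2698; min R=1−1/(4·63/80)=0.6825>−1
Confirm numerically:
  x=-1.077: |R|=0.83644 <1
  x=-0.781: |R|=0.69934 <1
  x=-0.696: |R|=0.68548 <1
  x=-0.687: |R|=0.68468 <1
  x=-1.514: |R|=1.29110 >1
  x=-1.459: |R|=1.21734 >1
  x=-1.335: |R|=1.06850 >1
So |R|<1 on (-1.2698, 0).

(-1.2698, 0).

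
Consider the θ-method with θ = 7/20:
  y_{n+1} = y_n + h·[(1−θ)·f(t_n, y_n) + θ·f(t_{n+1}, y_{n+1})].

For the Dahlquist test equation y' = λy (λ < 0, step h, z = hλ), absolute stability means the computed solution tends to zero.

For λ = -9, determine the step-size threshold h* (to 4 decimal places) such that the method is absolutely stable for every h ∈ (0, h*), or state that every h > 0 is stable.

(-6.6667,0); λ=-9 ⇒ h* = (20/3)/9 = 0.7407.

On y'=λy, z=hλ:
  y_{n+1} = y_n + z·[13/20·y_n + 7/20·y_{n+1}] ⇒ (1 − 7/20z)y_{n+1} = (1 + 13/20z)y_n
  R(z) = (1 + 13/20z)/(1 − 7/20z).

Find x<0 with |R(x)|<1.
x=-0.67: |R|=0.4573
R=−1: 1+13/20x = −1+7/20x ⇒ -3/10x=2 ⇒ x=2/(-3/10)=-6.6667
Confirm numerically:
  x=-5.674: |R|=0.90026 <1
  x=-5.600: |R|=0.89189 <1
  x=-5.066: |R|=0.82684 <1
  x=-4.539: |R|=0.75342 <1
  x=-7.195: |R|=1.04505 >1
  x=-6.788: |R|=1.01078 >1
So |R|<1 on (-6.6667, 0).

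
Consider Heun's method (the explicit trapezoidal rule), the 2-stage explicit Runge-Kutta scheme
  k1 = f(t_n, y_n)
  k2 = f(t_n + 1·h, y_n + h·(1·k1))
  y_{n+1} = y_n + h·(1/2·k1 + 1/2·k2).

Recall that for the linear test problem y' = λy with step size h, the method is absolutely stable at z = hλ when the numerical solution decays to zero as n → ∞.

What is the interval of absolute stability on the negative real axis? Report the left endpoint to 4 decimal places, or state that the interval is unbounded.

(-2.0000, 0).

Set f=λy, z=hλ:
  order 2, 2-stage ⇒ R(z)=1+z+z^2/2
  (e.g. R(-1.45)=0.60125, |R|=0.60125)

Need |R(x)|<1, x<0.
x=-1.45: |R|=0.6013
|R(-1.13)|=0.5085 |R(-1.06)|=0.5018 |R(-0.86)|=0.5098
Bisect:
  x_lo=-2.5507 |R|=1.7024  x_hi=-0.2003 |R|=0.8198
  mid=-1.37553 |R|=0.57051 →hi
  mid=-1.96314 |R|=0.96382 →hi
  mid=-2.25694 |R|=1.28995 →lo
  mid=-2.11004 |R|=1.11609 →lo
  mid=-2.03659 |R|=1.03726 →lo
  mid=-1.99986 |R|=0.99986 →hi
  mid=-2.01823 |R|=1.01839 →lo
  ...
  [-2.00001,-1.99986] ⇒ x*=-2.0000
So |R|<1 on (-2.0000, 0).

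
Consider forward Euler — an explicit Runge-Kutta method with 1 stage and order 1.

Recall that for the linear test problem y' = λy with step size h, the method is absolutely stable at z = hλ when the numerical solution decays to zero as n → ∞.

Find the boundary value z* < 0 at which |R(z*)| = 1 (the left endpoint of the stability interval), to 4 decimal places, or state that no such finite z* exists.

With y'=λy (z=hλ):
  order 1, 1-stage ⇒ R(z)=1+z
  (e.g. R(-1.28)=-0.28000, |R|=0.28000)

Find x<0 with |R(x)|<1.
x=-1.28: |R|=0.2800
|R(-2.21)|=1.2100 |R(-2.17)|=1.1700 |R(-2.05)|=1.0500
Bisect:
  x_lo=-2.8693 |R|=1.8693  x_hi=-0.3677 |R|=0.6323
  mid=-1.61846 |R|=0.61846 →hi
  mid=-2.24386 |R|=1.24386 →lo
  mid=-1.93116 |R|=0.93116 →hi
  mid=-2.08751 |R|=1.08751 →lo
  mid=-2.00934 |R|=1.00934 →lo
  mid=-1.97025 |R|=0.97025 →hi
  mid=-1.98979 |R|=0.98979 →hi
  mid=-1.99956 |R|=0.99956 →hi
  mid=-2.00445 |R|=1.00445 →lo
  ...
  [-2.00002,-1.99987] ⇒ x*=-2.0000
Interval (-2.0000, 0).

left endpoint -2.0000.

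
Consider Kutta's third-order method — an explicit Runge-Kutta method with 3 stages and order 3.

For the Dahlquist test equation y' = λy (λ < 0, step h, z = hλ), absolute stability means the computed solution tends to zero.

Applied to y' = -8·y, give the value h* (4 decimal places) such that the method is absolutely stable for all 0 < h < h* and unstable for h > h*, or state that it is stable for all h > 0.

On y'=λy, z=hλ:
  order 3, 3-stage ⇒ R(z)=1+z+z^2/2+z^3/6
  (e.g. R(-1.24)=0.21103, |R|=0.21103)

Find x<0 with |R(x)|<1.
x=-1.24: |R|=0.2110
|R(-2.82)|=1.5814 |R(-2.47)|=0.9311 |R(-0.69)|=0.4933
Bisect:
  x_lo=-2.9360 |R|=1.8439  x_hi=-0.2337 |R|=0.7915
  mid=-1.58482 |R|=0.00759 →hi
  mid=-2.26039 |R|=0.63056 →hi
  mid=-2.59817 |R|=1.14608 →lo
  mid=-2.42928 |R|=0.86793 →hi
  mid=-2.51372 |R|=1.00161 →lo
  mid=-2.47150 |R|=0.93346 →hi
  mid=-2.49261 |R|=0.96720 →hi
  mid=-2.50317 |R|=0.98432 →hi
  mid=-2.50844 |R|=0.99294 →hi
  mid=-2.51108 |R|=0.99727 →hi
  ...
  [-2.51290,-2.51273] ⇒ x*=-2.5127
Stable set (-2.5127, 0).

(-2.5127,0); λ=-8 ⇒ h* = 0.3141.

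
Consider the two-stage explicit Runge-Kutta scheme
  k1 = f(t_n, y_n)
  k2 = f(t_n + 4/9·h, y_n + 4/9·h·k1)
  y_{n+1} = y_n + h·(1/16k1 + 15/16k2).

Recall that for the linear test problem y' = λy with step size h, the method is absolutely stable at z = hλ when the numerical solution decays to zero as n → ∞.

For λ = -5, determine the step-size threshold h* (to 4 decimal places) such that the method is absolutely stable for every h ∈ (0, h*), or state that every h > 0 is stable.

Set f=λy, z=hλ:
  k1=λy_n ⇒ h·k1=z·y_n;  k2=λ(1+4/9z)y_n ⇒ h·k2=z(1+4/9z)y_n
  y_{n+1}/y_n = 1 + 1/16z + 15/16z(1+4/9z) = 1 + z + 5/12z²
  R(z) = 1 + z + 5/12z².

Boundary: |R(x)|=1, x<0.
x=-1.36: |R|=0.4107
R=1: x+5/12x²=0 ⇒ x=−12/5=-2.4000; min R=1−1/(4·5/12)=0.4000>−1
Confirm numerically:
  x=-2.370: |R|=0.97038 <1
  x=-1.884: |R|=0.59494 <1
  x=-1.265: |R|=0.40176 <1
  x=-2.804: |R|=1.47201 >1
  x=-2.785: |R|=1.44676 >1
Stable set (-2.4000, 0).

(-2.4000,0); λ=-5 ⇒ h* = (12/5)/5 = 0.4800.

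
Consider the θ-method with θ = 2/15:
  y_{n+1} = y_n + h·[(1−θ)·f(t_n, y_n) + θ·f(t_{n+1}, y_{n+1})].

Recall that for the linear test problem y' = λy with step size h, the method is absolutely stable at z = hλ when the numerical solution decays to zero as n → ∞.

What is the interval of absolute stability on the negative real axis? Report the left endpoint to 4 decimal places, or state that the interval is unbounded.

On y'=λy, z=hλ:
  y_{n+1} = y_n + z·[13/15·y_n + 2/15·y_{n+1}] ⇒ (1 − 2/15z)y_{n+1} = (1 + 13/15z)y_n
  so R(z) = (1 + 13/15z)/(1 − 2/15z).

Find x<0 with |R(x)|<1.
x=-1.47: |R|=0.2291
R=−1: 1+13/15x = −1+2/15x ⇒ -11/15x=2 ⇒ x=2/(-11/15)=-2.7273
Confirm numerically:
  x=-2.549: |R|=0.90243 <1
  x=-1.757: |R|=0.42352 <1
  x=-1.155: |R|=0.00087 <1
  x=-3.256: |R|=1.27036 >1
  x=-3.097: |R|=1.19189 >1
Interval (-2.7273, 0).

(-2.7273, 0).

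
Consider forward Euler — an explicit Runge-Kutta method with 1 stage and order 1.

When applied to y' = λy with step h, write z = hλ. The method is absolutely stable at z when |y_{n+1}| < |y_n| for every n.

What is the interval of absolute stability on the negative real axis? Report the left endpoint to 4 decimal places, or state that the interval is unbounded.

Test eqn y'=λy, z=hλ:
  order 1, 1-stage ⇒ R(z)=1+z
  (e.g. R(-1.05)=-0.05000, |R|=0.05000)

Find x<0 with |R(x)|<1.
x=-1.05: |R|=0.0500
|R(-1.47)|=0.4700 |R(-0.95)|=0.0500 |R(-0.86)|=0.1400
Bisect:
  x_lo=-2.3227 |R|=1.3227  x_hi=-0.1948 |R|=0.8052
  mid=-1.25877 |R|=0.25877 →hi
  mid=-1.79075 |R|=0.79075 →hi
  mid=-2.05673 |R|=1.05673 →lo
  mid=-1.92374 |R|=0.92374 →hi
  mid=-1.99024 |R|=0.99024 →hi
  mid=-2.02349 |R|=1.02349 →lo
  mid=-2.00686 |R|=1.00686 →lo
  mid=-1.99855 |R|=0.99855 →hi
  ...
  [-2.00011,-1.99998] ⇒ x*=-2.0000
So |R|<1 on (-2.0000, 0).

(-2.0000, 0).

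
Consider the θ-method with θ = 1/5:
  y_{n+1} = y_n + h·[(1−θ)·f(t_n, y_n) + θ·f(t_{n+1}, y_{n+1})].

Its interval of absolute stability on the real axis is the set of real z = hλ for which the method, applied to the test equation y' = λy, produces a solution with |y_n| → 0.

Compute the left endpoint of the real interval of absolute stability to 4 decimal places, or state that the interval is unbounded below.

left endpoint -3.3333.

Set f=λy, z=hλ:
  y_{n+1} = y_n + z·[4/5·y_n + 1/5·y_{n+1}] ⇒ (1 − 1/5z)y_{n+1} = (1 + 4/5z)y_n
  ⇒ R(z) = (1 + 4/5z)/(1 − 1/5z).

Need |R(x)|<1, x<0.
x=-0.88: |R|=0.2517
R=−1: 1+4/5x = −1+1/5x ⇒ -3/5x=2 ⇒ x=2/(-3/5)=-3.3333
Confirm numerically:
  x=-2.642: |R|=0.72861 <1
  x=-1.917: |R|=0.38572 <1
  x=-1.495: |R|=0.15089 <1
  x=-3.839: |R|=1.17163 >1
  x=-3.648: |R|=1.10916 >1
So |R|<1 on (-3.3333, 0).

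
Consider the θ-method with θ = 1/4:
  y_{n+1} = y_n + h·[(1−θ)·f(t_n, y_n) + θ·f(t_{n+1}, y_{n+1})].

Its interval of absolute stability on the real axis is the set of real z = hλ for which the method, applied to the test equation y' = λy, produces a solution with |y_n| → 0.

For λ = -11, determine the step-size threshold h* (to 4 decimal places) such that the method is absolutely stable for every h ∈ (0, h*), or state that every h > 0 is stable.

With y'=λy (z=hλ):
  y_{n+1} = y_n + z·[3/4·y_n + 1/4·y_{n+1}] ⇒ (1 − 1/4z)y_{n+1} = (1 + 3/4z)y_n
  ⇒ R(z) = (1 + 3/4z)/(1 − 1/4z).

Solve |R(x)|<1 on ℝ⁻.
x=-1.35: |R|=0.0093
R=−1: 1+3/4x = −1+1/4x ⇒ -1/2x=2 ⇒ x=2/(-1/2)=-4.0000
Confirm numerically:
  x=-3.164: |R|=0.76661 <1
  x=-2.999: |R|=0.71396 <1
  x=-2.799: |R|=0.64671 <1
  x=-1.875: |R|=0.27660 <1
  x=-4.161: |R|=1.03946 >1
  x=-4.132: |R|=1.03246 >1
So |R|<1 on (-4.0000, 0).

(-4.0000,0); λ=-11 ⇒ h* = (4)/11 = 0.3636.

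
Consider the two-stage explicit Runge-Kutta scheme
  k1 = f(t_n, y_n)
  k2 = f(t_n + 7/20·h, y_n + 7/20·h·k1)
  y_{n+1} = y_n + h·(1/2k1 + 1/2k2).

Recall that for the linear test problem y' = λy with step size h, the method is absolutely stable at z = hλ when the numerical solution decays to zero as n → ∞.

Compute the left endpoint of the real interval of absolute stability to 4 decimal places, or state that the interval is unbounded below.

left endpoint -5.7143.

On y'=λy, z=hλ:
  k1=λy_n ⇒ h·k1=z·y_n;  k2=λ(1+7/20z)y_n ⇒ h·k2=z(1+7/20z)y_n
  y_{n+1}/y_n = 1 + 1/2z + 1/2z(1+7/20z) = 1 + z + 7/40z²
  R(z) = 1 + z + 7/40z².

Solve |R(x)|<1 on ℝ⁻.
x=-0.4: |R|=0.6280
R=1: x+7/40x²=0 ⇒ x=−40/7=-5.7143; min R=1−1/(4·7/40)=-0.4286>−1
Confirm numerically:
  x=-5.692: |R|=0.97780 <1
  x=-5.601: |R|=0.88896 <1
  x=-5.034: |R|=0.40070 <1
  x=-3.463: |R|=0.36434 <1
  x=-5.824: |R|=1.11182 >1
  x=-5.745: |R|=1.03088 >1
Stable set (-5.7143, 0).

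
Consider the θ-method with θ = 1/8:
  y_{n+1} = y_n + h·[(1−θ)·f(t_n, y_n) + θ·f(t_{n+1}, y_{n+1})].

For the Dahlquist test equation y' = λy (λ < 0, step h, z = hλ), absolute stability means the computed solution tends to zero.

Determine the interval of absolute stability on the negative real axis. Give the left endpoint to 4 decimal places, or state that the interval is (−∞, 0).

z∈(-2.6667,0).

Test eqn y'=λy, z=hλ:
  y_{n+1} = y_n + z·[7/8·y_n + 1/8·y_{n+1}] ⇒ (1 − 1/8z)y_{n+1} = (1 + 7/8z)y_n
  R(z) = (1 + 7/8z)/(1 − 1/8z).

Find x<0 with |R(x)|<1.
x=-1.34: |R|=0.1478
R=−1: 1+7/8x = −1+1/8x ⇒ -3/4x=2 ⇒ x=2/(-3/4)=-2.6667
Confirm numerically:
  x=-2.403: |R|=0.84793 <1
  x=-2.271: |R|=0.76886 <1
  x=-1.299: |R|=0.11754 <1
  x=-3.252: |R|=1.31212 >1
  x=-2.983: |R|=1.17281 >1
  x=-2.913: |R|=1.13543 >1
Interval (-2.6667, 0).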